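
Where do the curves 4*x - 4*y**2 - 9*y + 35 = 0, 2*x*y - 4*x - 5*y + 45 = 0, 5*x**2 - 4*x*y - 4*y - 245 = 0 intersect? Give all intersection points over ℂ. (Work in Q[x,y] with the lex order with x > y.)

{(5, -5)}

Compute a lex Gröbner basis by Buchberger's algorithm.
f_1 = 4*x - 4*y**2 - 9*y + 35, LT = x.
f_2 = 2*x*y - 4*x - 5*y + 45, LT = x*y.
f_3 = 5*x**2 - 4*x*y - 4*y - 245, LT = x**2.

S(f_1,f_2): lcm = x*y. S = 2*x - y**3 - 9/4*y**2 + 45/4*y - 45/2.
  leading term x: subtract (1/2)·f_1 from 2*x - y**3 - 9/4*y**2 + 45/4*y - 45/2 → -y**3 - 1/4*y**2 + 63/4*y - 40
  leading term y**3: no divisor's leading term divides it; move -y**3 to the remainder.
  leading term y**2: no divisor's leading term divides it; move -1/4*y**2 to the remainder.
  leading term y: no divisor's leading term divides it; move 63/4*y to the remainder.
  leading term 1: no divisor's leading term divides it; move -40 to the remainder.
  remainder -y**3 - 1/4*y**2 + 63/4*y - 40 ≠ 0; add h_4 = -y**3 - 1/4*y**2 + 63/4*y - 40 to the basis.

S(f_1,f_3): lcm = x**2. S = -x*y**2 - 29/20*x*y + 35/4*x + 4/5*y + 49.
  leading term x*y**2: subtract (-1/4*y**2)·f_1 from -x*y**2 - 29/20*x*y + 35/4*x + 4/5*y + 49 → -29/20*x*y + 35/4*x - y**4 - 9/4*y**3 + 35/4*y**2 + 4/5*y + 49
  leading term x*y: subtract (-29/80*y)·f_1 from -29/20*x*y + 35/4*x - y**4 - 9/4*y**3 + 35/4*y**2 + 4/5*y + 49 → 35/4*x - y**4 - 37/10*y**3 + 439/80*y**2 + 1079/80*y + 49
  leading term x: subtract (35/16)·f_1 from 35/4*x - y**4 - 37/10*y**3 + 439/80*y**2 + 1079/80*y + 49 → -y**4 - 37/10*y**3 + 1139/80*y**2 + 1327/40*y - 441/16
  leading term y**4: subtract (y)·h_4 from -y**4 - 37/10*y**3 + 1139/80*y**2 + 1327/40*y - 441/16 → -69/20*y**3 - 121/80*y**2 + 2927/40*y - 441/16
  leading term y**3: subtract (69/20)·h_4 from -69/20*y**3 - 121/80*y**2 + 2927/40*y - 441/16 → -13/20*y**2 + 1507/80*y + 1767/16
  leading term y**2: no divisor's leading term divides it; move -13/20*y**2 to the remainder.
  leading term y: no divisor's leading term divides it; move 1507/80*y to the remainder.
  leading term 1: no divisor's leading term divides it; move 1767/16 to the remainder.
  remainder -13/20*y**2 + 1507/80*y + 1767/16 ≠ 0; add h_5 = -13/20*y**2 + 1507/80*y + 1767/16 to the basis.

S(f_2,f_3): lcm = x**2*y. S = -2*x**2 + 4/5*x*y**2 - 5/2*x*y + 45/2*x + 4/5*y**2 + 49*y.
  leading term x**2: subtract (-1/2*x)·f_1 from -2*x**2 + 4/5*x*y**2 - 5/2*x*y + 45/2*x + 4/5*y**2 + 49*y → -6/5*x*y**2 - 7*x*y + 40*x + 4/5*y**2 + 49*y
  leading term x*y**2: subtract (-3/10*y**2)·f_1 from -6/5*x*y**2 - 7*x*y + 40*x + 4/5*y**2 + 49*y → -7*x*y + 40*x - 6/5*y**4 - 27/10*y**3 + 113/10*y**2 + 49*y
  leading term x*y: subtract (-7/4*y)·f_1 from -7*x*y + 40*x - 6/5*y**4 - 27/10*y**3 + 113/10*y**2 + 49*y → 40*x - 6/5*y**4 - 97/10*y**3 - 89/20*y**2 + 441/4*y
  leading term x: subtract (10)·f_1 from 40*x - 6/5*y**4 - 97/10*y**3 - 89/20*y**2 + 441/4*y → -6/5*y**4 - 97/10*y**3 + 711/20*y**2 + 801/4*y - 350
  leading term y**4: subtract (6/5*y)·h_4 from -6/5*y**4 - 97/10*y**3 + 711/20*y**2 + 801/4*y - 350 → -47/5*y**3 + 333/20*y**2 + 993/4*y - 350
  leading term y**3: subtract (47/5)·h_4 from -47/5*y**3 + 333/20*y**2 + 993/4*y - 350 → 19*y**2 + 501/5*y + 26
  leading term y**2: subtract (-380/13)·h_5 from 19*y**2 + 501/5*y + 26 → 169217/260*y + 169217/52
  leading term y: no divisor's leading term divides it; move 169217/260*y to the remainder.
  leading term 1: no divisor's leading term divides it; move 169217/52 to the remainder.
  remainder 169217/260*y + 169217/52 ≠ 0; add h_6 = 169217/260*y + 169217/52 to the basis.

The other S-polynomials (S(f_1,h_4), S(f_2,h_4), S(f_3,h_4), S(f_1,h_5), S(f_2,h_5), S(f_3,h_5), S(h_4,h_5), S(f_1,h_6), S(f_2,h_6), S(f_3,h_6), S(h_4,h_6), S(h_5,h_6)) all reduce to 0 modulo the current basis, so we have a Gröbner basis.
Inter-reduce: drop elements whose leading term is divisible by another's, tail-reduce, and make monic.
Reduced Gröbner basis: {x - 5, y + 5}.

Elimination: the polynomial y + 5 lies in the elimination ideal for y, so y ∈ {-5}. For each such y, the remaining basis elements (now univariate) give the rest of the solution.
  y = -5: the earlier basis element becomes x - 5 = 0, giving x = 5 — point (5, -5).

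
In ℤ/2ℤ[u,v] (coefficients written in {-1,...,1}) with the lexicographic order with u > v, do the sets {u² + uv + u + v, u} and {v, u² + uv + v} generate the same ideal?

Since reduced Gröbner bases are canonical representatives of ideals under a given ordering, it suffices to compute and compare them.
Buchberger on the first generating set:
f_1 = u² + uv + u + v, LT = u².
f_2 = u, LT = u.

S(f_1,f_2): lcm = u². S = uv + u + v.
  leading term uv: subtract (v)·f_2 from uv + u + v → u + v
  leading term u: subtract (1)·f_2 from u + v → v
  leading term v: no divisor's leading term divides it; move v to the remainder.
  remainder v ≠ 0; add g_3 = v to the basis.

The other S-polynomials (S(f_1,g_3), S(f_2,g_3)) all reduce to 0 modulo the current basis, so we have a Gröbner basis.
Inter-reduce: drop elements whose leading term is divisible by another's, tail-reduce, and make monic.
Reduced Gröbner basis: {u, v}.

Buchberger on the second generating set:
h_1 = v, LT = v.
h_2 = u² + uv + v, LT = u².

The S-polynomials (S(h_1,h_2)) all reduce to 0 modulo the current basis, so we have a Gröbner basis.
Inter-reduce: drop elements whose leading term is divisible by another's, tail-reduce, and make monic.
Reduced Gröbner basis: {u², v}.

The bases are distinct; the ideals are different.

No, the ideals differ.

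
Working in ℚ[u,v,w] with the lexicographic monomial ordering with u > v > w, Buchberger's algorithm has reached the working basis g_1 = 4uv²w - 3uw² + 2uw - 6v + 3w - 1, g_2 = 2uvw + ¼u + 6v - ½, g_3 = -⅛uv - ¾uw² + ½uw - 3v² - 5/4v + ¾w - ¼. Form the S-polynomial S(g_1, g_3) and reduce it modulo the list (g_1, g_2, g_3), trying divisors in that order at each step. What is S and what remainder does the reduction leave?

lcm(LM(g_1), LM(g_3)) = uv²w.
S = (lcm/LT(g_1))·g_1 − (lcm/LT(g_3))·g_3 = -6uvw³ + 4uvw² - ¾uw² + ½uw - 24v³w - 10v²w + 6vw² - 2vw - 3/2v + ¾w - ¼.
Reduce S modulo (g_1, g_2, g_3) in that order:
  leading term uvw³: subtract (-3w²)·g_2 from -6uvw³ + 4uvw² - ¾uw² + ½uw - 24v³w - 10v²w + 6vw² - 2vw - 3/2v + ¾w - ¼ → 4uvw² + ½uw - 24v³w - 10v²w + 24vw² - 2vw - 3/2v - 3/2w² + ¾w - ¼
  leading term uvw²: subtract (2w)·g_2 from 4uvw² + ½uw - 24v³w - 10v²w + 24vw² - 2vw - 3/2v - 3/2w² + ¾w - ¼ → -24v³w - 10v²w + 24vw² - 14vw - 3/2v - 3/2w² + 7/4w - ¼
  leading term v³w: no divisor's leading term divides it; move -24v³w to the remainder.
  leading term v²w: no divisor's leading term divides it; move -10v²w to the remainder.
  leading term vw²: no divisor's leading term divides it; move 24vw² to the remainder.
  leading term vw: no divisor's leading term divides it; move -14vw to the remainder.
  leading term v: no divisor's leading term divides it; move -3/2v to the remainder.
  leading term w²: no divisor's leading term divides it; move -3/2w² to the remainder.
  leading term w: no divisor's leading term divides it; move 7/4w to the remainder.
  leading term 1: no divisor's leading term divides it; move -¼ to the remainder.
The remainder -24v³w - 10v²w + 24vw² - 14vw - 3/2v - 3/2w² + 7/4w - ¼ is nonzero, so it would be added as the next basis element.

S(g_1, g_3) = -6uvw³ + 4uvw² - ¾uw² + ½uw - 24v³w - 10v²w + 6vw² - 2vw - 3/2v + ¾w - ¼; remainder on division = -24v³w - 10v²w + 24vw² - 14vw - 3/2v - 3/2w² + 7/4w - ¼.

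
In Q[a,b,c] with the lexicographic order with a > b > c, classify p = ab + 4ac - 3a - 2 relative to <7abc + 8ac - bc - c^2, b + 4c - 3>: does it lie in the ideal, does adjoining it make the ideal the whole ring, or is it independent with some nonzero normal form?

Adjoining ab + 4ac - 3a - 2 makes the ideal the whole ring: the system is inconsistent.

First compute the reduced Gröbner basis of I by Buchberger's algorithm.
f_1 = 7abc + 8ac - bc - c^2, LT = abc.
f_2 = b + 4c - 3, LT = b.

S(f_1,f_2): lcm = abc. S = -4ac^2 + 29/7ac - 1/7bc - 1/7c^2.
  reduce S modulo (f_1, f_2):
  remainder -4ac^2 + 29/7ac + 3/7c^2 - 3/7c ≠ 0; add h_3 = -4ac^2 + 29/7ac + 3/7c^2 - 3/7c to the basis.

The other S-polynomials (S(f_1,h_3), S(f_2,h_3)) all reduce to 0 modulo the current basis, so we have a Gröbner basis.
Inter-reduce: drop elements whose leading term is divisible by another's, tail-reduce, and make monic.
Reduced Gröbner basis: {ac^2 - 29/28ac - 3/28c^2 + 3/28c, b + 4c - 3}.
Label its elements g_1 = ac^2 - 29/28ac - 3/28c^2 + 3/28c, g_2 = b + 4c - 3.

Reduce p = ab + 4ac - 3a - 2 modulo G:
  leading term ab: subtract (a)·g_2 from ab + 4ac - 3a - 2 → -2
  leading term 1: no divisor's leading term divides it; move -2 to the remainder.
  normal form = -2.
The normal form is nonzero, so p ∉ I. Since p minus its normal form lies in I, I + (p) = I + (r) where r = -2; decide whether this ideal is the whole ring.
Here r = -2 is a nonzero constant, hence a unit: 1 ∈ I + (p), the Gröbner basis of I + (p) is {1}, and the enlarged system has no common solution — adjoining p is inconsistent.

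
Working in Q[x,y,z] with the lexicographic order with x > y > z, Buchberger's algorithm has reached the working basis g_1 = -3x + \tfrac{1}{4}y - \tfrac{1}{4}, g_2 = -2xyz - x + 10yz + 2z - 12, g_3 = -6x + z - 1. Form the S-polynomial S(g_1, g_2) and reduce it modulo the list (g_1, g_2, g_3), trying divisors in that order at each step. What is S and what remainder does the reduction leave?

lcm(LM(g_1), LM(g_2)) = xyz.
S = (lcm/LT(g_1))·g_1 − (lcm/LT(g_2))·g_2 = -\tfrac{1}{2}x - \tfrac{1}{12}y^{2}z + \tfrac{61}{12}yz + z - 6.
Reduce S modulo (g_1, g_2, g_3) in that order:
  leading term x: subtract (\tfrac{1}{6})·g_1 from -\tfrac{1}{2}x - \tfrac{1}{12}y^{2}z + \tfrac{61}{12}yz + z - 6 → -\tfrac{1}{12}y^{2}z + \tfrac{61}{12}yz - \tfrac{1}{24}y + z - \tfrac{143}{24}
  leading term y^{2}z: no divisor's leading term divides it; move -\tfrac{1}{12}y^{2}z to the remainder.
  leading term yz: no divisor's leading term divides it; move \tfrac{61}{12}yz to the remainder.
  leading term y: no divisor's leading term divides it; move -\tfrac{1}{24}y to the remainder.
  leading term z: no divisor's leading term divides it; move z to the remainder.
  leading term 1: no divisor's leading term divides it; move -\tfrac{143}{24} to the remainder.
The remainder -\tfrac{1}{12}y^{2}z + \tfrac{61}{12}yz - \tfrac{1}{24}y + z - \tfrac{143}{24} is nonzero, so it would be added as the next basis element.

S(g_1, g_2) = -\tfrac{1}{2}x - \tfrac{1}{12}y^{2}z + \tfrac{61}{12}yz + z - 6; remainder on division = -\tfrac{1}{12}y^{2}z + \tfrac{61}{12}yz - \tfrac{1}{24}y + z - \tfrac{143}{24}.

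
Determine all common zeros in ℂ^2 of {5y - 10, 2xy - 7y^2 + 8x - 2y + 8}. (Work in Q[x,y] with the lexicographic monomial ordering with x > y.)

{(2, 2)}

Compute a lex Gröbner basis by Buchberger's algorithm.
f_1 = 5y - 10, LT = y.
f_2 = 2xy + 8x - 7y^2 - 2y + 8, LT = xy.

S(f_1,f_2): lcm = xy. S = -6x + 7/2y^2 + y - 4.
  leading term x: no divisor's leading term divides it; move -6x to the remainder.
  leading term y^2: subtract (7/10y)·f_1 from 7/2y^2 + y - 4 → 8y - 4
  leading term y: subtract (8/5)·f_1 from 8y - 4 → 12
  leading term 1: no divisor's leading term divides it; move 12 to the remainder.
  remainder -6x + 12 ≠ 0; add h_3 = -6x + 12 to the basis.

The other S-polynomials (S(f_1,h_3), S(f_2,h_3)) all reduce to 0 modulo the current basis, so we have a Gröbner basis.
Inter-reduce: drop elements whose leading term is divisible by another's, tail-reduce, and make monic.
Reduced Gröbner basis: {x - 2, y - 2}.

Since the basis is lex-ordered, y - 2 is univariate in y. Its roots are {2}. Back-substituting each root into the other basis elements fixes the other coordinates.
  y = 2: the earlier basis element becomes x - 2 = 0, giving x = 2 — point (2, 2).
Substituting each solution back into the original system confirms all equations vanish.
A lex Gröbner basis triangularizes the system, enabling back-substitution.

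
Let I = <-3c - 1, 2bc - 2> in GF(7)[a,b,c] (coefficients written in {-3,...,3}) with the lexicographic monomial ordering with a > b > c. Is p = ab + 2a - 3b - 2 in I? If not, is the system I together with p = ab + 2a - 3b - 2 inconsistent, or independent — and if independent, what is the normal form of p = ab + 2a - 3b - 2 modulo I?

ab + 2a - 3b - 2 is independent of I; its normal form modulo I is -a.

First compute the reduced Gröbner basis of I by Buchberger's algorithm.
f_1 = -3c - 1, LT = c.
f_2 = 2bc - 2, LT = bc.

S(f_1,f_2): lcm = bc. S = -2b + 1.
  leading term b: no divisor's leading term divides it; move -2b to the remainder.
  leading term 1: no divisor's leading term divides it; move 1 to the remainder.
  remainder -2b + 1 ≠ 0; add h_3 = -2b + 1 to the basis.

The other S-polynomials (S(f_1,h_3), S(f_2,h_3)) all reduce to 0 modulo the current basis, so we have a Gröbner basis.
Inter-reduce: drop elements whose leading term is divisible by another's, tail-reduce, and make monic.
Reduced Gröbner basis: {b + 3, c - 2}.
Label its elements g_1 = b + 3, g_2 = c - 2.

Reduce p = ab + 2a - 3b - 2 modulo G:
  leading term ab: subtract (a)·g_1 from ab + 2a - 3b - 2 → -a - 3b - 2
  leading term a: no divisor's leading term divides it; move -a to the remainder.
  leading term b: subtract (-3)·g_1 from -3b - 2 → 0
  normal form = -a.
The normal form is nonzero, so p ∉ I. Since p minus its normal form lies in I, I + (p) = I + (r) where r = -a; decide whether this ideal is the whole ring.
Run Buchberger on G together with r (pairs among the g_i already reduce to 0 since G is a Gröbner basis):
g_1 = b + 3, LT = b.
g_2 = c - 2, LT = c.
r = -a, LT = a.

The S-polynomials (S(g_1,g_2), S(g_1,r), S(g_2,r)) all reduce to 0 modulo the current basis, so we have a Gröbner basis.
Inter-reduce: drop elements whose leading term is divisible by another's, tail-reduce, and make monic.
Reduced Gröbner basis: {a, b + 3, c - 2}.
The reduced Gröbner basis of I + (p) is {a, b + 3, c - 2} ≠ {1}, a proper ideal, so the enlarged system stays consistent: p is independent of I, with normal form -a.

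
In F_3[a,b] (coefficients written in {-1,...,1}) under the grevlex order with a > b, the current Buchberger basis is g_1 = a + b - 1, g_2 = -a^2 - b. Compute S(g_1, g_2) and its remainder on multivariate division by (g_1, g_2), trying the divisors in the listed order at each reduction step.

S(g_1, g_2) = ab - a - b; remainder on division = -b^2 + b - 1.

lcm(LM(g_1), LM(g_2)) = a^2.
S = (lcm/LT(g_1))·g_1 − (lcm/LT(g_2))·g_2 = ab - a - b.
Reduce S modulo (g_1, g_2) in that order:
  leading term ab: subtract (b)·g_1 from ab - a - b → -b^2 - a
  leading term b^2: no divisor's leading term divides it; move -b^2 to the remainder.
  leading term a: subtract (-1)·g_1 from -a → b - 1
  leading term b: no divisor's leading term divides it; move b to the remainder.
  leading term 1: no divisor's leading term divides it; move -1 to the remainder.
The remainder -b^2 + b - 1 is nonzero, so it would be added as the next basis element.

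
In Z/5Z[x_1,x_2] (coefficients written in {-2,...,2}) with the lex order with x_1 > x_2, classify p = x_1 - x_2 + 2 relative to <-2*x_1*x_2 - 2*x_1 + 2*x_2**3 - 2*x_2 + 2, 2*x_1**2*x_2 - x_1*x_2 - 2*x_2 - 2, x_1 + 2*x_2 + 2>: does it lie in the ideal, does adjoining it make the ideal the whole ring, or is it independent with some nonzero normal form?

First compute the reduced Gröbner basis of I by Buchberger's algorithm.
f_1 = -2*x_1*x_2 - 2*x_1 + 2*x_2**3 - 2*x_2 + 2, LT = x_1*x_2.
f_2 = 2*x_1**2*x_2 - x_1*x_2 - 2*x_2 - 2, LT = x_1**2*x_2.
f_3 = x_1 + 2*x_2 + 2, LT = x_1.

S(f_1,f_2): lcm = x_1**2*x_2. S = x_1**2 - x_1*x_2**3 - x_1*x_2 - x_1 + x_2 + 1.
  leading term x_1**2: subtract (x_1)·f_3 from x_1**2 - x_1*x_2**3 - x_1*x_2 - x_1 + x_2 + 1 → -x_1*x_2**3 + 2*x_1*x_2 + 2*x_1 + x_2 + 1
  leading term x_1*x_2**3: subtract (-2*x_2**2)·f_1 from -x_1*x_2**3 + 2*x_1*x_2 + 2*x_1 + x_2 + 1 → x_1*x_2**2 + 2*x_1*x_2 + 2*x_1 - x_2**5 + x_2**3 - x_2**2 + x_2 + 1
  leading term x_1*x_2**2: subtract (2*x_2)·f_1 from x_1*x_2**2 + 2*x_1*x_2 + 2*x_1 - x_2**5 + x_2**3 - x_2**2 + x_2 + 1 → x_1*x_2 + 2*x_1 - x_2**5 + x_2**4 + x_2**3 - 2*x_2**2 + 2*x_2 + 1
  leading term x_1*x_2: subtract (2)·f_1 from x_1*x_2 + 2*x_1 - x_2**5 + x_2**4 + x_2**3 - 2*x_2**2 + 2*x_2 + 1 → x_1 - x_2**5 + x_2**4 + 2*x_2**3 - 2*x_2**2 + x_2 + 2
  leading term x_1: subtract (1)·f_3 from x_1 - x_2**5 + x_2**4 + 2*x_2**3 - 2*x_2**2 + x_2 + 2 → -x_2**5 + x_2**4 + 2*x_2**3 - 2*x_2**2 - x_2
  leading term x_2**5: no divisor's leading term divides it; move -x_2**5 to the remainder.
  leading term x_2**4: no divisor's leading term divides it; move x_2**4 to the remainder.
  leading term x_2**3: no divisor's leading term divides it; move 2*x_2**3 to the remainder.
  leading term x_2**2: no divisor's leading term divides it; move -2*x_2**2 to the remainder.
  leading term x_2: no divisor's leading term divides it; move -x_2 to the remainder.
  remainder -x_2**5 + x_2**4 + 2*x_2**3 - 2*x_2**2 - x_2 ≠ 0; add h_4 = -x_2**5 + x_2**4 + 2*x_2**3 - 2*x_2**2 - x_2 to the basis.

S(f_1,f_3): lcm = x_1*x_2. S = x_1 - x_2**3 - 2*x_2**2 - x_2 - 1.
  leading term x_1: subtract (1)·f_3 from x_1 - x_2**3 - 2*x_2**2 - x_2 - 1 → -x_2**3 - 2*x_2**2 + 2*x_2 + 2
  leading term x_2**3: no divisor's leading term divides it; move -x_2**3 to the remainder.
  leading term x_2**2: no divisor's leading term divides it; move -2*x_2**2 to the remainder.
  leading term x_2: no divisor's leading term divides it; move 2*x_2 to the remainder.
  leading term 1: no divisor's leading term divides it; move 2 to the remainder.
  remainder -x_2**3 - 2*x_2**2 + 2*x_2 + 2 ≠ 0; add h_5 = -x_2**3 - 2*x_2**2 + 2*x_2 + 2 to the basis.

S(f_2,f_3): lcm = x_1**2*x_2. S = -2*x_1*x_2**2 - x_2 - 1.
  leading term x_1*x_2**2: subtract (x_2)·f_1 from -2*x_1*x_2**2 - x_2 - 1 → 2*x_1*x_2 - 2*x_2**4 + 2*x_2**2 + 2*x_2 - 1
  leading term x_1*x_2: subtract (-1)·f_1 from 2*x_1*x_2 - 2*x_2**4 + 2*x_2**2 + 2*x_2 - 1 → -2*x_1 - 2*x_2**4 + 2*x_2**3 + 2*x_2**2 + 1
  leading term x_1: subtract (-2)·f_3 from -2*x_1 - 2*x_2**4 + 2*x_2**3 + 2*x_2**2 + 1 → -2*x_2**4 + 2*x_2**3 + 2*x_2**2 - x_2
  leading term x_2**4: subtract (2*x_2)·h_5 from -2*x_2**4 + 2*x_2**3 + 2*x_2**2 - x_2 → x_2**3 - 2*x_2**2
  leading term x_2**3: subtract (-1)·h_5 from x_2**3 - 2*x_2**2 → x_2**2 + 2*x_2 + 2
  leading term x_2**2: no divisor's leading term divides it; move x_2**2 to the remainder.
  leading term x_2: no divisor's leading term divides it; move 2*x_2 to the remainder.
  leading term 1: no divisor's leading term divides it; move 2 to the remainder.
  remainder x_2**2 + 2*x_2 + 2 ≠ 0; add h_6 = x_2**2 + 2*x_2 + 2 to the basis.

S(f_1,h_4): lcm = x_1*x_2**5. S = 2*x_1*x_2**4 + 2*x_1*x_2**3 - 2*x_1*x_2**2 - x_1*x_2 - x_2**7 + x_2**5 - x_2**4.
  leading term x_1*x_2**4: subtract (-x_2**3)·f_1 from 2*x_1*x_2**4 + 2*x_1*x_2**3 - 2*x_1*x_2**2 - x_1*x_2 - x_2**7 + x_2**5 - x_2**4 → -2*x_1*x_2**2 - x_1*x_2 - x_2**7 + 2*x_2**6 + x_2**5 + 2*x_2**4 + 2*x_2**3
  leading term x_1*x_2**2: subtract (x_2)·f_1 from -2*x_1*x_2**2 - x_1*x_2 - x_2**7 + 2*x_2**6 + x_2**5 + 2*x_2**4 + 2*x_2**3 → x_1*x_2 - x_2**7 + 2*x_2**6 + x_2**5 + 2*x_2**3 + 2*x_2**2 - 2*x_2
  leading term x_1*x_2: subtract (2)·f_1 from x_1*x_2 - x_2**7 + 2*x_2**6 + x_2**5 + 2*x_2**3 + 2*x_2**2 - 2*x_2 → -x_1 - x_2**7 + 2*x_2**6 + x_2**5 - 2*x_2**3 + 2*x_2**2 + 2*x_2 + 1
  leading term x_1: subtract (-1)·f_3 from -x_1 - x_2**7 + 2*x_2**6 + x_2**5 - 2*x_2**3 + 2*x_2**2 + 2*x_2 + 1 → -x_2**7 + 2*x_2**6 + x_2**5 - 2*x_2**3 + 2*x_2**2 - x_2 - 2
  leading term x_2**7: subtract (x_2**2)·h_4 from -x_2**7 + 2*x_2**6 + x_2**5 - 2*x_2**3 + 2*x_2**2 - x_2 - 2 → x_2**6 - x_2**5 + 2*x_2**4 - x_2**3 + 2*x_2**2 - x_2 - 2
  leading term x_2**6: subtract (-x_2)·h_4 from x_2**6 - x_2**5 + 2*x_2**4 - x_2**3 + 2*x_2**2 - x_2 - 2 → -x_2**4 + 2*x_2**3 + x_2**2 - x_2 - 2
  leading term x_2**4: subtract (x_2)·h_5 from -x_2**4 + 2*x_2**3 + x_2**2 - x_2 - 2 → -x_2**3 - x_2**2 + 2*x_2 - 2
  leading term x_2**3: subtract (1)·h_5 from -x_2**3 - x_2**2 + 2*x_2 - 2 → x_2**2 + 1
  leading term x_2**2: subtract (1)·h_6 from x_2**2 + 1 → -2*x_2 - 1
  leading term x_2: no divisor's leading term divides it; move -2*x_2 to the remainder.
  leading term 1: no divisor's leading term divides it; move -1 to the remainder.
  remainder -2*x_2 - 1 ≠ 0; add h_7 = -2*x_2 - 1 to the basis.

The other S-polynomials (S(f_2,h_4), S(f_3,h_4), S(f_1,h_5), S(f_2,h_5), S(f_3,h_5), S(h_4,h_5), S(f_1,h_6), S(f_2,h_6), S(f_3,h_6), S(h_4,h_6), S(h_5,h_6), S(f_1,h_7), S(f_2,h_7), S(f_3,h_7), S(h_4,h_7), S(h_5,h_7), S(h_6,h_7)) all reduce to 0 modulo the current basis, so we have a Gröbner basis.
Inter-reduce: drop elements whose leading term is divisible by another's, tail-reduce, and make monic.
Reduced Gröbner basis: {x_1 + 1, x_2 - 2}.
Label its elements g_1 = x_1 + 1, g_2 = x_2 - 2.

Reduce p = x_1 - x_2 + 2 modulo G:
  leading term x_1: subtract (1)·g_1 from x_1 - x_2 + 2 → -x_2 + 1
  leading term x_2: subtract (-1)·g_2 from -x_2 + 1 → -1
  leading term 1: no divisor's leading term divides it; move -1 to the remainder.
  normal form = -1.
The normal form is nonzero, so p ∉ I. Since p minus its normal form lies in I, I + (p) = I + (r) where r = -1; decide whether this ideal is the whole ring.
Here r = -1 is a nonzero constant, hence a unit: 1 ∈ I + (p), the Gröbner basis of I + (p) is {1}, and the enlarged system has no common solution — adjoining p is inconsistent.

Adjoining x_1 - x_2 + 2 makes the ideal the whole ring: the system is inconsistent.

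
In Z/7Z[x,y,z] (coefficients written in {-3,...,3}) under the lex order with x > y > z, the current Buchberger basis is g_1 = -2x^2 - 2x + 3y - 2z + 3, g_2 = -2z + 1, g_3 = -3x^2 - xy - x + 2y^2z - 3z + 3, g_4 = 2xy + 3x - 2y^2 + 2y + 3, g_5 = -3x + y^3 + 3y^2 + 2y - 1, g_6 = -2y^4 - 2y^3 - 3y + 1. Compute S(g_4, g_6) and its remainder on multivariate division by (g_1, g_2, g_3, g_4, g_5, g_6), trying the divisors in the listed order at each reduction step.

S(g_4, g_6) = -3xy^3 + 2xy - 3x - y^5 + y^4 - 2y^3; remainder on division = 0.

lcm(LM(g_4), LM(g_6)) = xy^4.
S = (lcm/LT(g_4))·g_4 − (lcm/LT(g_6))·g_6 = -3xy^3 + 2xy - 3x - y^5 + y^4 - 2y^3.
Reduce S modulo (g_1, g_2, g_3, g_4, g_5, g_6) in that order:
  leading term xy^3: subtract (2y^2)·g_4 from -3xy^3 + 2xy - 3x - y^5 + y^4 - 2y^3 → xy^2 + 2xy - 3x - y^5 - 2y^4 + y^3 + y^2
  leading term xy^2: subtract (-3y)·g_4 from xy^2 + 2xy - 3x - y^5 - 2y^4 + y^3 + y^2 → -3xy - 3x - y^5 - 2y^4 + 2y^3 + 2y
  leading term xy: subtract (2)·g_4 from -3xy - 3x - y^5 - 2y^4 + 2y^3 + 2y → -2x - y^5 - 2y^4 + 2y^3 - 3y^2 - 2y + 1
  leading term x: subtract (3)·g_5 from -2x - y^5 - 2y^4 + 2y^3 - 3y^2 - 2y + 1 → -y^5 - 2y^4 - y^3 + 2y^2 - y - 3
  leading term y^5: subtract (-3y)·g_6 from -y^5 - 2y^4 - y^3 + 2y^2 - y - 3 → -y^4 - y^3 + 2y - 3
  leading term y^4: subtract (-3)·g_6 from -y^4 - y^3 + 2y - 3 → 0
The remainder is 0, so this S-polynomial contributes no new basis element.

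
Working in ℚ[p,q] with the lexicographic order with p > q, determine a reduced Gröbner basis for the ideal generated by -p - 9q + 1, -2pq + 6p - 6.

G = {p + 9q - 1, q² - 28/9q}

f_1 = -p - 9q + 1, LT = p.
f_2 = -2pq + 6p - 6, LT = pq.

S(f_1,f_2): lcm = pq. S = 3p + 9q² - q - 3.
  reduce S modulo (f_1, f_2):
  remainder 9q² - 28q ≠ 0; add g_3 = 9q² - 28q to the basis.

The other S-polynomials (S(f_1,g_3), S(f_2,g_3)) all reduce to 0 modulo the current basis, so we have a Gröbner basis.
Inter-reduce: drop elements whose leading term is divisible by another's, tail-reduce, and make monic.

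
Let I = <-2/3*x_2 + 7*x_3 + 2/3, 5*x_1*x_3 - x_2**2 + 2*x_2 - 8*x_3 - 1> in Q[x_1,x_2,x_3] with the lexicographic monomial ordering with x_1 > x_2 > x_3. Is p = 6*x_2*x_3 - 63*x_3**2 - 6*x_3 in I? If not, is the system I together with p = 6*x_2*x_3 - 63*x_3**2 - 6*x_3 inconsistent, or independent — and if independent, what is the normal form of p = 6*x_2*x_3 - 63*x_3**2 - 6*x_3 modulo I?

First compute the reduced Gröbner basis of I by Buchberger's algorithm.
f_1 = -2/3*x_2 + 7*x_3 + 2/3, LT = x_2.
f_2 = 5*x_1*x_3 - x_2**2 + 2*x_2 - 8*x_3 - 1, LT = x_1*x_3.

S(f_1,f_2): leading monomials are coprime, so the S-polynomial reduces to 0 (Buchberger's first criterion).
Every S-polynomial of the final basis reduces to 0, so we have a Gröbner basis.
Inter-reduce: drop elements whose leading term is divisible by another's, tail-reduce, and make monic.
Reduced Gröbner basis: {x_1*x_3 - 441/20*x_3**2 - 8/5*x_3, x_2 - 21/2*x_3 - 1}.
Label its elements g_1 = x_1*x_3 - 441/20*x_3**2 - 8/5*x_3, g_2 = x_2 - 21/2*x_3 - 1.

Reduce p = 6*x_2*x_3 - 63*x_3**2 - 6*x_3 modulo G:
  leading term x_2*x_3: subtract (6*x_3)·g_2 from 6*x_2*x_3 - 63*x_3**2 - 6*x_3 → 0
  normal form = 0.
Since the normal form is 0, p ∈ I.

6*x_2*x_3 - 63*x_3**2 - 6*x_3 lies in I (it reduces to 0).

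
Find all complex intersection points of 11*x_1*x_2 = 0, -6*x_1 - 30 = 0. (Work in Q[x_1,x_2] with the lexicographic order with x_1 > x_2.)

Compute a lex Gröbner basis by Buchberger's algorithm.
f_1 = 11*x_1*x_2, LT = x_1*x_2.
f_2 = -6*x_1 - 30, LT = x_1.

S(f_1,f_2): lcm = x_1*x_2. S = -5*x_2.
  reduce S modulo (f_1, f_2):
  remainder -5*x_2 ≠ 0; add h_3 = -5*x_2 to the basis.

The other S-polynomials (S(f_1,h_3), S(f_2,h_3)) all reduce to 0 modulo the current basis, so we have a Gröbner basis.
Inter-reduce: drop elements whose leading term is divisible by another's, tail-reduce, and make monic.
Reduced Gröbner basis: {x_1 + 5, x_2}.

From the last basis element, x_2 = 0, so x_2 takes values in {0}. Each choice, substituted upward through the basis, yields the corresponding point(s) of the solution set.
  x_2 = 0: the earlier basis element becomes x_1 + 5 = 0, giving x_1 = -5 — point (-5, 0).
This is the nonlinear analogue of row-reducing a linear system.

{(-5, 0)}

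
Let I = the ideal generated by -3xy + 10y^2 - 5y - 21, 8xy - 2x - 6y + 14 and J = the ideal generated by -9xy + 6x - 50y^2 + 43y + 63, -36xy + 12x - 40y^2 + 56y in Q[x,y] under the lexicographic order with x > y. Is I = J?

Equality of ideals is decidable: compute both reduced Gröbner bases (unique for the ordering) and check whether they agree.
Buchberger on the first generating set:
f_1 = -3xy + 10y^2 - 5y - 21, LT = xy.
f_2 = 8xy - 2x - 6y + 14, LT = xy.

S(f_1,f_2): lcm = xy. S = 1/4x - 10/3y^2 + 29/12y + 21/4.
  leading term x: no divisor's leading term divides it; move 1/4x to the remainder.
  leading term y^2: no divisor's leading term divides it; move -10/3y^2 to the remainder.
  leading term y: no divisor's leading term divides it; move 29/12y to the remainder.
  leading term 1: no divisor's leading term divides it; move 21/4 to the remainder.
  remainder 1/4x - 10/3y^2 + 29/12y + 21/4 ≠ 0; add g_3 = 1/4x - 10/3y^2 + 29/12y + 21/4 to the basis.

S(f_1,g_3): lcm = xy. S = 40/3y^3 - 13y^2 - 58/3y + 7.
  leading term y^3: no divisor's leading term divides it; move 40/3y^3 to the remainder.
  leading term y^2: no divisor's leading term divides it; move -13y^2 to the remainder.
  leading term y: no divisor's leading term divides it; move -58/3y to the remainder.
  leading term 1: no divisor's leading term divides it; move 7 to the remainder.
  remainder 40/3y^3 - 13y^2 - 58/3y + 7 ≠ 0; add g_4 = 40/3y^3 - 13y^2 - 58/3y + 7 to the basis.

S(f_2,g_3): lcm = xy. S = -1/4x + 40/3y^3 - 29/3y^2 - 87/4y + 7/4.
  leading term x: subtract (-1)·g_3 from -1/4x + 40/3y^3 - 29/3y^2 - 87/4y + 7/4 → 40/3y^3 - 13y^2 - 58/3y + 7
  leading term y^3: subtract (1)·g_4 from 40/3y^3 - 13y^2 - 58/3y + 7 → 0
  remainder 0.

S(f_1,g_4): lcm = xy^3. S = 39/40xy^2 + 29/20xy - 21/40x - 10/3y^4 + 5/3y^3 + 7y^2.
  leading term xy^2: subtract (-13/40y)·f_1 from 39/40xy^2 + 29/20xy - 21/40x - 10/3y^4 + 5/3y^3 + 7y^2 → 29/20xy - 21/40x - 10/3y^4 + 59/12y^3 + 43/8y^2 - 273/40y
  leading term xy: subtract (-29/60)·f_1 from 29/20xy - 21/40x - 10/3y^4 + 59/12y^3 + 43/8y^2 - 273/40y → -21/40x - 10/3y^4 + 59/12y^3 + 245/24y^2 - 1109/120y - 203/20
  leading term x: subtract (-21/10)·g_3 from -21/40x - 10/3y^4 + 59/12y^3 + 245/24y^2 - 1109/120y - 203/20 → -10/3y^4 + 59/12y^3 + 77/24y^2 - 25/6y + 7/8
  leading term y^4: subtract (-1/4y)·g_4 from -10/3y^4 + 59/12y^3 + 77/24y^2 - 25/6y + 7/8 → 5/3y^3 - 13/8y^2 - 29/12y + 7/8
  leading term y^3: subtract (1/8)·g_4 from 5/3y^3 - 13/8y^2 - 29/12y + 7/8 → 0
  remainder 0.

S(f_2,g_4): lcm = xy^3. S = 29/40xy^2 + 29/20xy - 21/40x - 3/4y^3 + 7/4y^2.
  leading term xy^2: subtract (-29/120y)·f_1 from 29/40xy^2 + 29/20xy - 21/40x - 3/4y^3 + 7/4y^2 → 29/20xy - 21/40x + 5/3y^3 + 13/24y^2 - 203/40y
  leading term xy: subtract (-29/60)·f_1 from 29/20xy - 21/40x + 5/3y^3 + 13/24y^2 - 203/40y → -21/40x + 5/3y^3 + 43/8y^2 - 899/120y - 203/20
  leading term x: subtract (-21/10)·g_3 from -21/40x + 5/3y^3 + 43/8y^2 - 899/120y - 203/20 → 5/3y^3 - 13/8y^2 - 29/12y + 7/8
  leading term y^3: subtract (1/8)·g_4 from 5/3y^3 - 13/8y^2 - 29/12y + 7/8 → 0
  remainder 0.

S(g_3,g_4): leading monomials are coprime, so the S-polynomial reduces to 0 (Buchberger's first criterion).
Every S-polynomial of the final basis reduces to 0, so we have a Gröbner basis.
Inter-reduce: drop elements whose leading term is divisible by another's, tail-reduce, and make monic.
Reduced Gröbner basis: {x - 40/3y^2 + 29/3y + 21, y^3 - 39/40y^2 - 29/20y + 21/40}.

Buchberger on the second generating set:
h_1 = -9xy + 6x - 50y^2 + 43y + 63, LT = xy.
h_2 = -36xy + 12x - 40y^2 + 56y, LT = xy.

S(h_1,h_2): lcm = xy. S = -1/3x + 40/9y^2 - 29/9y - 7.
  leading term x: no divisor's leading term divides it; move -1/3x to the remainder.
  leading term y^2: no divisor's leading term divides it; move 40/9y^2 to the remainder.
  leading term y: no divisor's leading term divides it; move -29/9y to the remainder.
  leading term 1: no divisor's leading term divides it; move -7 to the remainder.
  remainder -1/3x + 40/9y^2 - 29/9y - 7 ≠ 0; add k_3 = -1/3x + 40/9y^2 - 29/9y - 7 to the basis.

S(h_1,k_3): lcm = xy. S = -2/3x + 40/3y^3 - 37/9y^2 - 232/9y - 7.
  leading term x: subtract (2)·k_3 from -2/3x + 40/3y^3 - 37/9y^2 - 232/9y - 7 → 40/3y^3 - 13y^2 - 58/3y + 7
  leading term y^3: no divisor's leading term divides it; move 40/3y^3 to the remainder.
  leading term y^2: no divisor's leading term divides it; move -13y^2 to the remainder.
  leading term y: no divisor's leading term divides it; move -58/3y to the remainder.
  leading term 1: no divisor's leading term divides it; move 7 to the remainder.
  remainder 40/3y^3 - 13y^2 - 58/3y + 7 ≠ 0; add k_4 = 40/3y^3 - 13y^2 - 58/3y + 7 to the basis.

S(h_2,k_3): lcm = xy. S = -1/3x + 40/3y^3 - 77/9y^2 - 203/9y.
  leading term x: subtract (1)·k_3 from -1/3x + 40/3y^3 - 77/9y^2 - 203/9y → 40/3y^3 - 13y^2 - 58/3y + 7
  leading term y^3: subtract (1)·k_4 from 40/3y^3 - 13y^2 - 58/3y + 7 → 0
  remainder 0.

S(h_1,k_4): lcm = xy^3. S = 37/120xy^2 + 29/20xy - 21/40x + 50/9y^4 - 43/9y^3 - 7y^2.
  leading term xy^2: subtract (-37/1080y)·h_1 from 37/120xy^2 + 29/20xy - 21/40x + 50/9y^4 - 43/9y^3 - 7y^2 → 149/90xy - 21/40x + 50/9y^4 - 701/108y^3 - 5969/1080y^2 + 259/120y
  leading term xy: subtract (-149/810)·h_1 from 149/90xy - 21/40x + 50/9y^4 - 701/108y^3 - 5969/1080y^2 + 259/120y → 125/216x + 50/9y^4 - 701/108y^3 - 47707/3240y^2 + 32621/3240y + 1043/90
  leading term x: subtract (-125/72)·k_3 from 125/216x + 50/9y^4 - 701/108y^3 - 47707/3240y^2 + 32621/3240y + 1043/90 → 50/9y^4 - 701/108y^3 - 841/120y^2 + 604/135y - 203/360
  leading term y^4: subtract (5/12y)·k_4 from 50/9y^4 - 701/108y^3 - 841/120y^2 + 604/135y - 203/360 → -29/27y^3 + 377/360y^2 + 841/540y - 203/360
  leading term y^3: subtract (-29/360)·k_4 from -29/27y^3 + 377/360y^2 + 841/540y - 203/360 → 0
  remainder 0.

S(h_2,k_4): lcm = xy^3. S = 77/120xy^2 + 29/20xy - 21/40x + 10/9y^4 - 14/9y^3.
  leading term xy^2: subtract (-77/1080y)·h_1 from 77/120xy^2 + 29/20xy - 21/40x + 10/9y^4 - 14/9y^3 → 169/90xy - 21/40x + 10/9y^4 - 553/108y^3 + 3311/1080y^2 + 539/120y
  leading term xy: subtract (-169/810)·h_1 from 169/90xy - 21/40x + 10/9y^4 - 553/108y^3 + 3311/1080y^2 + 539/120y → 157/216x + 10/9y^4 - 553/108y^3 - 23867/3240y^2 + 43621/3240y + 1183/90
  leading term x: subtract (-157/72)·k_3 from 157/216x + 10/9y^4 - 553/108y^3 - 23867/3240y^2 + 43621/3240y + 1183/90 → 10/9y^4 - 553/108y^3 + 93/40y^2 + 869/135y - 763/360
  leading term y^4: subtract (1/12y)·k_4 from 10/9y^4 - 553/108y^3 + 93/40y^2 + 869/135y - 763/360 → -109/27y^3 + 1417/360y^2 + 3161/540y - 763/360
  leading term y^3: subtract (-109/360)·k_4 from -109/27y^3 + 1417/360y^2 + 3161/540y - 763/360 → 0
  remainder 0.

S(k_3,k_4): leading monomials are coprime, so the S-polynomial reduces to 0 (Buchberger's first criterion).
Every S-polynomial of the final basis reduces to 0, so we have a Gröbner basis.
Inter-reduce: drop elements whose leading term is divisible by another's, tail-reduce, and make monic.
Reduced Gröbner basis: {x - 40/3y^2 + 29/3y + 21, y^3 - 39/40y^2 - 29/20y + 21/40}.

These coincide, so the ideals are equal.
The choice of monomial ordering does not affect the verdict — as long as both bases are computed under the same ordering, their equality decides ideal equality.

Yes, the ideals are equal.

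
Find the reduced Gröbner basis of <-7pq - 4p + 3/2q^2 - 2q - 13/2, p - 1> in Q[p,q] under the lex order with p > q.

G = {p - 1, q^2 - 6q - 7}

The reduced Gröbner basis is the canonical form of the ideal for this ordering.

f_1 = -7pq - 4p + 3/2q^2 - 2q - 13/2, LT = pq.
f_2 = p - 1, LT = p.

S(f_1,f_2): lcm = pq. S = 4/7p - 3/14q^2 + 9/7q + 13/14.
  leading term p: subtract (4/7)·f_2 from 4/7p - 3/14q^2 + 9/7q + 13/14 → -3/14q^2 + 9/7q + 3/2
  leading term q^2: no divisor's leading term divides it; move -3/14q^2 to the remainder.
  leading term q: no divisor's leading term divides it; move 9/7q to the remainder.
  leading term 1: no divisor's leading term divides it; move 3/2 to the remainder.
  remainder -3/14q^2 + 9/7q + 3/2 ≠ 0; add g_3 = -3/14q^2 + 9/7q + 3/2 to the basis.

The other S-polynomials (S(f_1,g_3), S(f_2,g_3)) all reduce to 0 modulo the current basis, so we have a Gröbner basis.
Inter-reduce: drop elements whose leading term is divisible by another's, tail-reduce, and make monic.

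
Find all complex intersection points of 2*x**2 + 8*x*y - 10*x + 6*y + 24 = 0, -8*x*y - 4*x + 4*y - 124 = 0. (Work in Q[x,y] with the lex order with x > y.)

Compute a lex Gröbner basis by Buchberger's algorithm.
f_1 = 2*x**2 + 8*x*y - 10*x + 6*y + 24, LT = x**2.
f_2 = -8*x*y - 4*x + 4*y - 124, LT = x*y.

S(f_1,f_2): lcm = x**2*y. S = -1/2*x**2 + 4*x*y**2 - 9/2*x*y - 31/2*x + 3*y**2 + 12*y.
  leading term x**2: subtract (-1/4)·f_1 from -1/2*x**2 + 4*x*y**2 - 9/2*x*y - 31/2*x + 3*y**2 + 12*y → 4*x*y**2 - 5/2*x*y - 18*x + 3*y**2 + 27/2*y + 6
  leading term x*y**2: subtract (-1/2*y)·f_2 from 4*x*y**2 - 5/2*x*y - 18*x + 3*y**2 + 27/2*y + 6 → -9/2*x*y - 18*x + 5*y**2 - 97/2*y + 6
  leading term x*y: subtract (9/16)·f_2 from -9/2*x*y - 18*x + 5*y**2 - 97/2*y + 6 → -63/4*x + 5*y**2 - 203/4*y + 303/4
  leading term x: no divisor's leading term divides it; move -63/4*x to the remainder.
  leading term y**2: no divisor's leading term divides it; move 5*y**2 to the remainder.
  leading term y: no divisor's leading term divides it; move -203/4*y to the remainder.
  leading term 1: no divisor's leading term divides it; move 303/4 to the remainder.
  remainder -63/4*x + 5*y**2 - 203/4*y + 303/4 ≠ 0; add h_3 = -63/4*x + 5*y**2 - 203/4*y + 303/4 to the basis.

S(f_2,h_3): lcm = x*y. S = 1/2*x + 20/63*y**3 - 29/9*y**2 + 181/42*y + 31/2.
  leading term x: subtract (-2/63)·h_3 from 1/2*x + 20/63*y**3 - 29/9*y**2 + 181/42*y + 31/2 → 20/63*y**3 - 193/63*y**2 + 170/63*y + 376/21
  leading term y**3: no divisor's leading term divides it; move 20/63*y**3 to the remainder.
  leading term y**2: no divisor's leading term divides it; move -193/63*y**2 to the remainder.
  leading term y: no divisor's leading term divides it; move 170/63*y to the remainder.
  leading term 1: no divisor's leading term divides it; move 376/21 to the remainder.
  remainder 20/63*y**3 - 193/63*y**2 + 170/63*y + 376/21 ≠ 0; add h_4 = 20/63*y**3 - 193/63*y**2 + 170/63*y + 376/21 to the basis.

The other S-polynomials (S(f_1,h_3), S(f_1,h_4), S(f_2,h_4), S(h_3,h_4)) all reduce to 0 modulo the current basis, so we have a Gröbner basis.
Inter-reduce: drop elements whose leading term is divisible by another's, tail-reduce, and make monic.
Reduced Gröbner basis: {x - 20/63*y**2 + 29/9*y - 101/21, y**3 - 193/20*y**2 + 17/2*y + 282/5}.

A lex Gröbner basis eliminates variables successively. Here y**3 - 193/20*y**2 + 17/2*y + 282/5 depends only on y, with roots {4, 113/40 - 7*sqrt(721)/40, 113/40 + 7*sqrt(721)/40}; lifting each root through the earlier basis elements recovers the full solutions.
  y = 4: the earlier basis element becomes x + 3 = 0, giving x = -3 — point (-3, 4).
  y = 113/40 - 7*sqrt(721)/40: the earlier basis element becomes x - sqrt(721)/4 - 21/4 = 0, giving x = 21/4 + sqrt(721)/4 — point (21/4 + sqrt(721)/4, 113/40 - 7*sqrt(721)/40).
  y = 113/40 + 7*sqrt(721)/40: the earlier basis element becomes x - 21/4 + sqrt(721)/4 = 0, giving x = 21/4 - sqrt(721)/4 — point (21/4 - sqrt(721)/4, 113/40 + 7*sqrt(721)/40).
Zero-dimensionality of the ideal guarantees finitely many solutions over ℂ.

{(-3, 4), (21/4 + sqrt(721)/4, 113/40 - 7*sqrt(721)/40), (21/4 - sqrt(721)/4, 113/40 + 7*sqrt(721)/40)}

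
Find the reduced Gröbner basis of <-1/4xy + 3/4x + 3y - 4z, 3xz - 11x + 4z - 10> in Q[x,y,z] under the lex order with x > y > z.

f_1 = -1/4xy + 3/4x + 3y - 4z, LT = xy.
f_2 = 3xz - 11x + 4z - 10, LT = xz.

S(f_1,f_2): lcm = xyz. S = 11/3xy - 3xz - 40/3yz + 10/3y + 16z^2.
  leading term xy: subtract (-44/3)·f_1 from 11/3xy - 3xz - 40/3yz + 10/3y + 16z^2 → -3xz + 11x - 40/3yz + 142/3y + 16z^2 - 176/3z
  leading term xz: subtract (-1)·f_2 from -3xz + 11x - 40/3yz + 142/3y + 16z^2 - 176/3z → -40/3yz + 142/3y + 16z^2 - 164/3z - 10
  leading term yz: no divisor's leading term divides it; move -40/3yz to the remainder.
  leading term y: no divisor's leading term divides it; move 142/3y to the remainder.
  leading term z^2: no divisor's leading term divides it; move 16z^2 to the remainder.
  leading term z: no divisor's leading term divides it; move -164/3z to the remainder.
  leading term 1: no divisor's leading term divides it; move -10 to the remainder.
  remainder -40/3yz + 142/3y + 16z^2 - 164/3z - 10 ≠ 0; add g_3 = -40/3yz + 142/3y + 16z^2 - 164/3z - 10 to the basis.

The other S-polynomials (S(f_1,g_3), S(f_2,g_3)) all reduce to 0 modulo the current basis, so we have a Gröbner basis.

G = {xy - 3x - 12y + 16z, xz - 11/3x + 4/3z - 10/3, yz - 71/20y - 6/5z^2 + 41/10z + 3/4}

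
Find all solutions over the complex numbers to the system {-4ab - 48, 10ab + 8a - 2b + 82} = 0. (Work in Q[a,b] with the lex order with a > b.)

{(3/4, -16), (4, -3)}

Compute a lex Gröbner basis by Buchberger's algorithm.
f_1 = -4ab - 48, LT = ab.
f_2 = 10ab + 8a - 2b + 82, LT = ab.

S(f_1,f_2): lcm = ab. S = -4/5a + 1/5b + 19/5.
  leading term a: no divisor's leading term divides it; move -4/5a to the remainder.
  leading term b: no divisor's leading term divides it; move 1/5b to the remainder.
  leading term 1: no divisor's leading term divides it; move 19/5 to the remainder.
  remainder -4/5a + 1/5b + 19/5 ≠ 0; add h_3 = -4/5a + 1/5b + 19/5 to the basis.

S(f_1,h_3): lcm = ab. S = 1/4b^2 + 19/4b + 12.
  leading term b^2: no divisor's leading term divides it; move 1/4b^2 to the remainder.
  leading term b: no divisor's leading term divides it; move 19/4b to the remainder.
  leading term 1: no divisor's leading term divides it; move 12 to the remainder.
  remainder 1/4b^2 + 19/4b + 12 ≠ 0; add h_4 = 1/4b^2 + 19/4b + 12 to the basis.

The other S-polynomials (S(f_2,h_3), S(f_1,h_4), S(f_2,h_4), S(h_3,h_4)) all reduce to 0 modulo the current basis, so we have a Gröbner basis.
Inter-reduce: drop elements whose leading term is divisible by another's, tail-reduce, and make monic.
Reduced Gröbner basis: {a - 1/4b - 19/4, b^2 + 19b + 48}.

From the last basis element, b^2 + 19b + 48 = 0, so b takes values in {-16, -3}. Each choice, substituted upward through the basis, yields the corresponding point(s) of the solution set.
  b = -16: the earlier basis element becomes a - 3/4 = 0, giving a = 3/4 — point (3/4, -16).
  b = -3: the earlier basis element becomes a - 4 = 0, giving a = 4 — point (4, -3).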